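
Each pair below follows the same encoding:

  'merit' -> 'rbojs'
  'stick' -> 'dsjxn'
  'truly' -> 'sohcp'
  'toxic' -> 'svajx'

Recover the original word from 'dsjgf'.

Treating letters as 0–25, the rule is x ↦ 15x + 19 (mod 26).
Reversing it on dsjgf: d(3)→7·(3−19)≡18=s; s(18)→7·(18−19)≡19=t; j(9)→7·(9−19)≡8=i; g(6)→7·(6−19)≡13=n; f(5)→7·(5−19)≡6=g (all mod 26).

sting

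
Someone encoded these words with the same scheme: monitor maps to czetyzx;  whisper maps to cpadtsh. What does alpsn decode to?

cheap

The word is reversed, then every letter is shifted forward by 11.
Reversing it on alpsn: shift back: a−11=p, l−11=a, p−11=e, s−11=h, n−11=c → paehc; then reverse → cheap.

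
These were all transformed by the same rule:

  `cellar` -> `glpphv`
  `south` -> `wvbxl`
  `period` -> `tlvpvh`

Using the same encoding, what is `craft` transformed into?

gvhjx

The shift depends on letter class: consonant c→g is +4, but vowel e→l is +7. Vowels shift forward by 7 and consonants shift forward by 4.
On craft: c(cons)+4=g, r(cons)+4=v, a(vowel)+7=h, f(cons)+4=j, t(cons)+4=x.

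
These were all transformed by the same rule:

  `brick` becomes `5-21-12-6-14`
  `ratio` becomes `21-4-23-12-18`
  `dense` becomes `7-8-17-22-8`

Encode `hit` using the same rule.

b is letter #2 and maps to 5: an offset of 3. Each letter is replaced by its alphabet position (a=1..z=26) + 3.
For hit: h=8→11, i=9→12, t=20→23.

11-12-23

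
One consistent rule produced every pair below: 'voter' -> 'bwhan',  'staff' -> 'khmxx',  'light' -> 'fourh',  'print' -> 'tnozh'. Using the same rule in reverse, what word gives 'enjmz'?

v(21)→b(1) and o(14)→w(22) fit y≡23x+12 (mod 26); the inverse of 23 mod 26 is 17. Each letter's alphabet position (a=0..z=25) is mapped through 23·x+12 mod 26 — an affine cipher.
Undoing it on enjmz: e(4)→17·(4−12)≡20=u; n(13)→17·(13−12)≡17=r; j(9)→17·(9−12)≡1=b; m(12)→17·(12−12)≡0=a; z(25)→17·(25−12)≡13=n (all mod 26).

urban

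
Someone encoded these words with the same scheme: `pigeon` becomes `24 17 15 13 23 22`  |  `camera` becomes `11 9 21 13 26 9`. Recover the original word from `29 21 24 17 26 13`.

p is letter #16 and maps to 24: an offset of 8. Letters become their 1-based position plus 8 (so a→9, b→10, …).
Undoing it on 29 21 24 17 26 13: 29→(29−8)÷1=21=u, 21→(21−8)÷1=13=m, 24→(24−8)÷1=16=p, 17→(17−8)÷1=9=i, 26→(26−8)÷1=18=r, 13→(13−8)÷1=5=e.

umpire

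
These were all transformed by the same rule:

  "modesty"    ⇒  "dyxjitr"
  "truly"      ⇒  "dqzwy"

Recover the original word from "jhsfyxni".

The output letters match the input read backwards, each shifted +5: modesty reversed is ytsedom. The word is reversed, then every letter is shifted forward by 5.
Decoding jhsfyxni: shift back: j−5=e, h−5=c, s−5=n, f−5=a, y−5=t, x−5=s, n−5=i, i−5=d → ecnatsid; then reverse → distance.

distance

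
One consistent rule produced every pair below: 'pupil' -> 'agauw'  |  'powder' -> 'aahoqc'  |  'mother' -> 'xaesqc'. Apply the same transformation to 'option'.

The shift depends on letter class: consonant p→a is +11, but vowel u→g is +12. The rule splits by letter class: vowels +12, consonants +11.
Applying it to option: o(vowel)+12=a, p(cons)+11=a, t(cons)+11=e, i(vowel)+12=u, o(vowel)+12=a, n(cons)+11=y.

aaeuay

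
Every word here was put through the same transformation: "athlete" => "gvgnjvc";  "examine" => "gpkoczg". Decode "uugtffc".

The output letters match the input read backwards, each shifted +2: athlete reversed is etelhta. The word is reversed, then every letter is shifted forward by 2.
Decoding uugtffc: shift back: u−2=s, u−2=s, g−2=e, t−2=r, f−2=d, f−2=d, c−2=a → sserdda; then reverse → address.

address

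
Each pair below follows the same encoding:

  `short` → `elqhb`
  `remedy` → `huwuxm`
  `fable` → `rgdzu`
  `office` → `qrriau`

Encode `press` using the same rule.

s(18)→e(4) and h(7)→l(11) fit y≡23x+6 (mod 26); the inverse of 23 mod 26 is 17. Treating letters as 0–25, the rule is x ↦ 23x + 6 (mod 26).
For press: p(15)→23·15+6≡13=n; r(17)→23·17+6≡7=h; e(4)→23·4+6≡20=u; s(18)→23·18+6≡4=e; s(18)→23·18+6≡4=e (all mod 26).

nhuee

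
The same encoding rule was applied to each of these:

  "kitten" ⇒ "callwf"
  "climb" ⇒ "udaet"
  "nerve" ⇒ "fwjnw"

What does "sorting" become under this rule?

kgjlafy

Compare letters: k→c is +18, i→a is +18, t→l is +18 — a constant shift. It's a constant shift of +18 (ROT18).
On sorting: s+18=k, o+18=g, r+18=j, t+18=l, i+18=a, n+18=f, g+18=y.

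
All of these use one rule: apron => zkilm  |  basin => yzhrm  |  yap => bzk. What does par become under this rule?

kzi

This is the alphabet-reversal cipher (Atbash): a becomes z, b becomes y, etc.
For par: p↔k, a↔z, r↔i.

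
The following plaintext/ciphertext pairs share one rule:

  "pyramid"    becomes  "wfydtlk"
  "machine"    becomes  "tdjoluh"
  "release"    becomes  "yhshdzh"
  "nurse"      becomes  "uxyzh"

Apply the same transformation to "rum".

yxt

The shift depends on letter class: consonant p→w is +7, but vowel a→d is +3. The rule splits by letter class: vowels +3, consonants +7.
Applying it to rum: r(cons)+7=y, u(vowel)+3=x, m(cons)+7=t.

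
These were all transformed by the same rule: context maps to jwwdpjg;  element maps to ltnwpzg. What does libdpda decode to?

eastern

In context: c→j is +7, o→w is +8, n→w is +9, t→d is +10 — the shift increases by 1 each position. Each letter shifts forward by (position + 7), i.e. 7, 8, 9, … — the shift grows by one for each successive letter.
Reversing it on libdpda: l−7=e, i−8=a, b−9=s, d−10=t, p−11=e, d−12=r, a−13=n.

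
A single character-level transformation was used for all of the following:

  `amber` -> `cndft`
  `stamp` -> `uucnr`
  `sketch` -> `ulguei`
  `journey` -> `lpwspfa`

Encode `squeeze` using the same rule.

The shifts repeat in a cycle of length 2: positions 0,1,… shift by +2, +1, then the pattern repeats.
Applying it to squeeze: s+2=u, q+1=r, u+2=w, e+1=f, e+2=g, z+1=a, e+2=g.

urwfgag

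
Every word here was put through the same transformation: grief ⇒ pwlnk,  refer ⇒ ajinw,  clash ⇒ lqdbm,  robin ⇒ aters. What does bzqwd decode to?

It's a Vigenère-style cipher with numeric key [9,5,3]: position i shifts by key[i mod 3].
Undoing it on bzqwd: b−9=s, z−5=u, q−3=n, w−9=n, d−5=y.

sunny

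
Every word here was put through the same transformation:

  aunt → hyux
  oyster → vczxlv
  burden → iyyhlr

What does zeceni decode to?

savage

Shifts by position in aunt: pos 0: a→h (+7), pos 1: u→y (+4), pos 2: n→u (+7), pos 3: t→x (+4) — repeating every 2. The shifts repeat in a cycle of length 2: positions 0,1,… shift by +7, +4, then the pattern repeats.
Decoding zeceni: z−7=s, e−4=a, c−7=v, e−4=a, n−7=g, i−4=e.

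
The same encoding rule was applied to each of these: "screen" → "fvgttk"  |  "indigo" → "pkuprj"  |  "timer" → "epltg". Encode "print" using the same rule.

s(18)→f(5) and c(2)→v(21) fit y≡25x+23 (mod 26); the inverse of 25 mod 26 is 25. Each letter's alphabet position (a=0..z=25) is mapped through 25·x+23 mod 26 — an affine cipher.
On print: p(15)→25·15+23≡8=i; r(17)→25·17+23≡6=g; i(8)→25·8+23≡15=p; n(13)→25·13+23≡10=k; t(19)→25·19+23≡4=e (all mod 26).

igpke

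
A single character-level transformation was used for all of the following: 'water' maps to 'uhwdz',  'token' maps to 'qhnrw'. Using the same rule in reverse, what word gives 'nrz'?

The output letters match the input read backwards, each shifted +3: water reversed is retaw. The word is reversed, then every letter is shifted forward by 3.
Reversing it on nrz: shift back: n−3=k, r−3=o, z−3=w → kow; then reverse → wok.

wok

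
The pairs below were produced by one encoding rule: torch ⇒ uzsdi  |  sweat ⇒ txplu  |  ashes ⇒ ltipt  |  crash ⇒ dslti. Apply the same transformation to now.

The shift depends on letter class: consonant t→u is +1, but vowel o→z is +11. Two shifts are in play — +11 for a/e/i/o/u, +1 for every other letter.
For now: n(cons)+1=o, o(vowel)+11=z, w(cons)+1=x.

ozx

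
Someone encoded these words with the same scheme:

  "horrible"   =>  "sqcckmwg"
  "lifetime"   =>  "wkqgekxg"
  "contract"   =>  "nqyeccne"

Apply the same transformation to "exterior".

giegckqc

The shift depends on letter class: consonant h→s is +11, but vowel o→q is +2. Two shifts are in play — +2 for a/e/i/o/u, +11 for every other letter.
Applying it to exterior: e(vowel)+2=g, x(cons)+11=i, t(cons)+11=e, e(vowel)+2=g, r(cons)+11=c, i(vowel)+2=k, o(vowel)+2=q, r(cons)+11=c.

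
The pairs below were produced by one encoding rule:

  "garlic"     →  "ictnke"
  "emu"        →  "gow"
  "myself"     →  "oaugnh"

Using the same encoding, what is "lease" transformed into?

Compare letters: g→i is +2, a→c is +2, r→t is +2 — a constant shift. Each letter is shifted forward by 2 in the alphabet (a Caesar shift of +2).
Applying it to lease: l+2=n, e+2=g, a+2=c, s+2=u, e+2=g.

ngcug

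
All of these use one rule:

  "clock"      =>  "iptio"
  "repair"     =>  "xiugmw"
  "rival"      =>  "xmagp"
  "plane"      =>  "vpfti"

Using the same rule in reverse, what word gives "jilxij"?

A repeating key of period 3 is used — shifts +6, +4, +5 over and over.
Reversing it on jilxij: j−6=d, i−4=e, l−5=g, x−6=r, i−4=e, j−5=e.

degree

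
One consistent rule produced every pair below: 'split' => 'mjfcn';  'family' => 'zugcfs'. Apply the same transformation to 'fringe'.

zlchay

Compare letters: s→m is +20, p→j is +20, l→f is +20 — a constant shift. Every letter moves 20 places later in the alphabet, wrapping around z→a.
For fringe: f+20=z, r+20=l, i+20=c, n+20=h, g+20=a, e+20=y.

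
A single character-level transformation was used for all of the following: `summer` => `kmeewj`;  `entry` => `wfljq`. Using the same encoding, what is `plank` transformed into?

hdsfc

It's a constant shift of +18 (ROT18).
For plank: p+18=h, l+18=d, a+18=s, n+18=f, k+18=c.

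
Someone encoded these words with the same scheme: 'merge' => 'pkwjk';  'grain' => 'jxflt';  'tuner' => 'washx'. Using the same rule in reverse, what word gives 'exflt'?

Shifts by position in merge: pos 0: m→p (+3), pos 1: e→k (+6), pos 2: r→w (+5), pos 3: g→j (+3), pos 4: e→k (+6) — repeating every 3. It's a Vigenère-style cipher with numeric key [3,6,5]: position i shifts by key[i mod 3].
Undoing it on exflt: e−3=b, x−6=r, f−5=a, l−3=i, t−6=n.

brain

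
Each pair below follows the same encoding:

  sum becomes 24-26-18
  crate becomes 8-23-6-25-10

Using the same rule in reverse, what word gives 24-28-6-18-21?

swamp

s is letter #19 and maps to 24: an offset of 5. The number is (letter's place in the alphabet, a=1) + 5.
Decoding 24-28-6-18-21: 24→(24−5)÷1=19=s, 28→(28−5)÷1=23=w, 6→(6−5)÷1=1=a, 18→(18−5)÷1=13=m, 21→(21−5)÷1=16=p.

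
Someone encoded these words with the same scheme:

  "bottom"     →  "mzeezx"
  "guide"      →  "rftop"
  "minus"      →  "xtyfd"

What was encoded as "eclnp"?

trace

Each letter is shifted forward by 11 in the alphabet (a Caesar shift of +11).
Reversing it on eclnp: e−11=t, c−11=r, l−11=a, n−11=c, p−11=e.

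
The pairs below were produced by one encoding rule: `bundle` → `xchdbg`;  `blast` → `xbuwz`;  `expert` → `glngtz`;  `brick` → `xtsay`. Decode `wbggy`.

b(1)→x(23) and u(20)→c(2) fit y≡3x+20 (mod 26); the inverse of 3 mod 26 is 9. Treating letters as 0–25, the rule is x ↦ 3x + 20 (mod 26).
Decoding wbggy: w(22)→9·(22−20)≡18=s; b(1)→9·(1−20)≡11=l; g(6)→9·(6−20)≡4=e; g(6)→9·(6−20)≡4=e; y(24)→9·(24−20)≡10=k (all mod 26).

sleek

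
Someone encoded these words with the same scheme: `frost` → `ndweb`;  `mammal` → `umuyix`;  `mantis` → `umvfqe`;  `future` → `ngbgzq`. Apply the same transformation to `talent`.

Shifts by position in frost: pos 0: f→n (+8), pos 1: r→d (+12), pos 2: o→w (+8), pos 3: s→e (+12) — repeating every 2. The shifts repeat in a cycle of length 2: positions 0,1,… shift by +8, +12, then the pattern repeats.
For talent: t+8=b, a+12=m, l+8=t, e+12=q, n+8=v, t+12=f.

bmtqvf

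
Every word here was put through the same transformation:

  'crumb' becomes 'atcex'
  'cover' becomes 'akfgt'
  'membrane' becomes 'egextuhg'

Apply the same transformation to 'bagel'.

c(2)→a(0) and r(17)→t(19) fit y≡3x+20 (mod 26); the inverse of 3 mod 26 is 9. This is an affine cipher: with a=0,…,z=25, each position x becomes (3x+20) mod 26.
Applying it to bagel: b(1)→3·1+20≡23=x; a(0)→3·0+20≡20=u; g(6)→3·6+20≡12=m; e(4)→3·4+20≡6=g; l(11)→3·11+20≡1=b (all mod 26).

xumgb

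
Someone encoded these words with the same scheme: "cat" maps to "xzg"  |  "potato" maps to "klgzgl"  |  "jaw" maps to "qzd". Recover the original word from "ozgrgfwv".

Each letter is replaced by its mirror in the alphabet: a↔z, b↔y, c↔x, and so on (the Atbash cipher).
Undoing it on ozgrgfwv: o↔l, z↔a, g↔t, r↔i, g↔t, f↔u, w↔d, v↔e.

latitude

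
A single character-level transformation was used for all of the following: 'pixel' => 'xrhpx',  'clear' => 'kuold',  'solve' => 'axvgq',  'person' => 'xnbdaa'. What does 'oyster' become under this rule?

In pixel: p→x is +8, i→r is +9, x→h is +10, e→p is +11 — the shift increases by 1 each position. Letter i (0-indexed) is shifted by i+8, so successive shifts are 8, 9, 10, ….
For oyster: o+8=w, y+9=h, s+10=c, t+11=e, e+12=q, r+13=e.

whceqe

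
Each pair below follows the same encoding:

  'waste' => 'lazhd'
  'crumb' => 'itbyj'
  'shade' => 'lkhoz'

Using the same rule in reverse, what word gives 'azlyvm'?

forest

The output letters match the input read backwards, each shifted +7: waste reversed is etsaw. Read the word backwards and shift each letter +7.
Undoing it on azlyvm: shift back: a−7=t, z−7=s, l−7=e, y−7=r, v−7=o, m−7=f → tserof; then reverse → forest.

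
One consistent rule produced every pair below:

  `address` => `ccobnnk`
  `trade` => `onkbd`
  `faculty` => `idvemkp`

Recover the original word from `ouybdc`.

stroke

Read the word backwards and shift each letter +10.
Reversing it on ouybdc: shift back: o−10=e, u−10=k, y−10=o, b−10=r, d−10=t, c−10=s → ekorts; then reverse → stroke.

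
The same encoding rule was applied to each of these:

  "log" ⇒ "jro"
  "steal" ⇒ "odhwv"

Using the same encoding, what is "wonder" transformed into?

uhgqrz

The output letters match the input read backwards, each shifted +3: log reversed is gol. Two steps: reverse the string, then apply a Caesar shift of +3.
For wonder: reverse → rednow; then shift: r+3=u, e+3=h, d+3=g, n+3=q, o+3=r, w+3=z.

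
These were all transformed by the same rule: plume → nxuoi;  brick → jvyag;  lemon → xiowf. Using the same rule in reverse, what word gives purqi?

p(15)→n(13) and l(11)→x(23) fit y≡17x+18 (mod 26); the inverse of 17 mod 26 is 23. This is an affine cipher: with a=0,…,z=25, each position x becomes (17x+18) mod 26.
Undoing it on purqi: p(15)→23·(15−18)≡9=j; u(20)→23·(20−18)≡20=u; r(17)→23·(17−18)≡3=d; q(16)→23·(16−18)≡6=g; i(8)→23·(8−18)≡4=e (all mod 26).

judge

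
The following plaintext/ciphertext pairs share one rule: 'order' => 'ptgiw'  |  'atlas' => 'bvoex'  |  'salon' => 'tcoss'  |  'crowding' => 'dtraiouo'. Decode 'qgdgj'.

peace

In order: o→p is +1, r→t is +2, d→g is +3, e→i is +4 — the shift increases by 1 each position. The shift increases by 1 at each position, starting from +1: 1, 2, 3, ….
Decoding qgdgj: q−1=p, g−2=e, d−3=a, g−4=c, j−5=e.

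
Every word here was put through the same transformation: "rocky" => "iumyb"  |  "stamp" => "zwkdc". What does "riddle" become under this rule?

ovnnsb

The output letters match the input read backwards, each shifted +10: rocky reversed is ykcor. Read the word backwards and shift each letter +10.
For riddle: reverse → elddir; then shift: e+10=o, l+10=v, d+10=n, d+10=n, i+10=s, r+10=b.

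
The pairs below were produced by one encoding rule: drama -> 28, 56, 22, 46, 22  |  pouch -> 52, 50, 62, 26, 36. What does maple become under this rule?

With a=1..z=26, the number is 2·pos + 20.
On maple: m=13→46, a=1→22, p=16→52, l=12→44, e=5→30.

46, 22, 52, 44, 30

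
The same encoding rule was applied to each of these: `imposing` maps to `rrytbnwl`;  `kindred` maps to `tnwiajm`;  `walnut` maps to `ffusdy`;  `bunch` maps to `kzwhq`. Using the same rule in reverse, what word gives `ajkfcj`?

rebate

Shifts by position in imposing: pos 0: i→r (+9), pos 1: m→r (+5), pos 2: p→y (+9), pos 3: o→t (+5) — repeating every 2. It's a Vigenère-style cipher with numeric key [9,5]: position i shifts by key[i mod 2].
Reversing it on ajkfcj: a−9=r, j−5=e, k−9=b, f−5=a, c−9=t, j−5=e.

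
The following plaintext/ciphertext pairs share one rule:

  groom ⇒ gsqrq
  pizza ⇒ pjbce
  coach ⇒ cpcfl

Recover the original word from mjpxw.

In groom: g→g is +0, r→s is +1, o→q is +2, o→r is +3 — the shift increases by 1 each position. Each letter shifts forward by its position index (0, 1, 2, …) — the shift grows by one for each successive letter.
Undoing it on mjpxw: m−0=m, j−1=i, p−2=n, x−3=u, w−4=s.

minus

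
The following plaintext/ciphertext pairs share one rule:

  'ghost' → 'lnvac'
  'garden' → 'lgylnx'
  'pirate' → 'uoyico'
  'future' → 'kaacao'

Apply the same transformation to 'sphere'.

In ghost: g→l is +5, h→n is +6, o→v is +7, s→a is +8 — the shift increases by 1 each position. Each letter shifts forward by (position + 5), i.e. 5, 6, 7, … — the shift grows by one for each successive letter.
On sphere: s+5=x, p+6=v, h+7=o, e+8=m, r+9=a, e+10=o.

xvomao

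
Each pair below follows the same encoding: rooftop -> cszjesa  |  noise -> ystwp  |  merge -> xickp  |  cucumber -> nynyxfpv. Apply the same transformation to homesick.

ssxidmno

The shifts repeat in a cycle of length 2: positions 0,1,… shift by +11, +4, then the pattern repeats.
Applying it to homesick: h+11=s, o+4=s, m+11=x, e+4=i, s+11=d, i+4=m, c+11=n, k+4=o.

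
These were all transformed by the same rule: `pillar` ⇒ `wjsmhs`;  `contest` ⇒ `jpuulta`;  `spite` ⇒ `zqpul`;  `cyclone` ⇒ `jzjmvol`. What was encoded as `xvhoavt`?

Shifts by position in pillar: pos 0: p→w (+7), pos 1: i→j (+1), pos 2: l→s (+7), pos 3: l→m (+1) — repeating every 2. A repeating key of period 2 is used — shifts +7, +1 over and over.
Undoing it on xvhoavt: x−7=q, v−1=u, h−7=a, o−1=n, a−7=t, v−1=u, t−7=m.

quantum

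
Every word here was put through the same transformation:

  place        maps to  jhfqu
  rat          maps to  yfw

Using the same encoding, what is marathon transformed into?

The output letters match the input read backwards, each shifted +5: place reversed is ecalp. Two steps: reverse the string, then apply a Caesar shift of +5.
Applying it to marathon: reverse → nohtaram; then shift: n+5=s, o+5=t, h+5=m, t+5=y, a+5=f, r+5=w, a+5=f, m+5=r.

stmyfwfr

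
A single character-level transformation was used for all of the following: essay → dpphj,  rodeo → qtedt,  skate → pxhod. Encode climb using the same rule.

e(4)→d(3) and s(18)→p(15) fit y≡25x+7 (mod 26); the inverse of 25 mod 26 is 25. This is an affine cipher: with a=0,…,z=25, each position x becomes (25x+7) mod 26.
On climb: c(2)→25·2+7≡5=f; l(11)→25·11+7≡22=w; i(8)→25·8+7≡25=z; m(12)→25·12+7≡21=v; b(1)→25·1+7≡6=g (all mod 26).

fwzvg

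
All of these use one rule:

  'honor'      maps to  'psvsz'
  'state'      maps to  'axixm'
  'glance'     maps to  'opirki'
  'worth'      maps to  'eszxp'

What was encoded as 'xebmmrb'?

patient

Shifts by position in honor: pos 0: h→p (+8), pos 1: o→s (+4), pos 2: n→v (+8), pos 3: o→s (+4) — repeating every 2. It's a Vigenère-style cipher with numeric key [8,4]: position i shifts by key[i mod 2].
Undoing it on xebmmrb: x−8=p, e−4=a, b−8=t, m−4=i, m−8=e, r−4=n, b−8=t.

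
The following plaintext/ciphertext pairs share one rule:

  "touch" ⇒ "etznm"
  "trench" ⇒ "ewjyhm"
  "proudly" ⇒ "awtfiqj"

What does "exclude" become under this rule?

pchwzip

Shifts by position in touch: pos 0: t→e (+11), pos 1: o→t (+5), pos 2: u→z (+5), pos 3: c→n (+11), pos 4: h→m (+5) — repeating every 3. It's a Vigenère-style cipher with numeric key [11,5,5]: position i shifts by key[i mod 3].
Applying it to exclude: e+11=p, x+5=c, c+5=h, l+11=w, u+5=z, d+5=i, e+11=p.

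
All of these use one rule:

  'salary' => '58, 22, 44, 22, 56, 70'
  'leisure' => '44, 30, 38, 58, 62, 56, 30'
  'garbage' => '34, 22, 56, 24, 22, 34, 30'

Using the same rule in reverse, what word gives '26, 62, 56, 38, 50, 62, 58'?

curious

s(#19)→58 and a(#1)→22: differences scale by 2, so n = 2·pos + 20. With a=1..z=26, the number is 2·pos + 20.
Reversing it on 26, 62, 56, 38, 50, 62, 58: 26→(26−20)÷2=3=c, 62→(62−20)÷2=21=u, 56→(56−20)÷2=18=r, 38→(38−20)÷2=9=i, 50→(50−20)÷2=15=o, 62→(62−20)÷2=21=u, 58→(58−20)÷2=19=s.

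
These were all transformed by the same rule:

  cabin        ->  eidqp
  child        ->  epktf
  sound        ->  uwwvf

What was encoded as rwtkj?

Shifts by position in cabin: pos 0: c→e (+2), pos 1: a→i (+8), pos 2: b→d (+2), pos 3: i→q (+8) — repeating every 2. It's a Vigenère-style cipher with numeric key [2,8]: position i shifts by key[i mod 2].
Reversing it on rwtkj: r−2=p, w−8=o, t−2=r, k−8=c, j−2=h.

porch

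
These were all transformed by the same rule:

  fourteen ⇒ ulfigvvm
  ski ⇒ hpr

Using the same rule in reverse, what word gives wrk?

dip

Each pair mirrors across the alphabet (f↔u, o↔l, u↔f): positions sum to 25. Each letter is replaced by its mirror in the alphabet: a↔z, b↔y, c↔x, and so on (the Atbash cipher).
Decoding wrk: w↔d, r↔i, k↔p.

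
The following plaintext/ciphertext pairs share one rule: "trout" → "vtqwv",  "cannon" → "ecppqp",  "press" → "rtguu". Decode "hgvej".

fetch

Every letter moves 2 places later in the alphabet, wrapping around z→a.
Undoing it on hgvej: h−2=f, g−2=e, v−2=t, e−2=c, j−2=h.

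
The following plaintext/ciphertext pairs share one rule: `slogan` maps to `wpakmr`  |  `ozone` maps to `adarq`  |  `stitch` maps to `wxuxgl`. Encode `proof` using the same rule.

The shift depends on letter class: consonant s→w is +4, but vowel o→a is +12. The rule splits by letter class: vowels +12, consonants +4.
Applying it to proof: p(cons)+4=t, r(cons)+4=v, o(vowel)+12=a, o(vowel)+12=a, f(cons)+4=j.

tvaaj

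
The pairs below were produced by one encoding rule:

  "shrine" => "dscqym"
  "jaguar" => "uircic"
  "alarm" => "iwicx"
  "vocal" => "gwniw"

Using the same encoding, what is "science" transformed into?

The shift depends on letter class: consonant s→d is +11, but vowel i→q is +8. Two shifts are in play — +8 for a/e/i/o/u, +11 for every other letter.
For science: s(cons)+11=d, c(cons)+11=n, i(vowel)+8=q, e(vowel)+8=m, n(cons)+11=y, c(cons)+11=n, e(vowel)+8=m.

dnqmynm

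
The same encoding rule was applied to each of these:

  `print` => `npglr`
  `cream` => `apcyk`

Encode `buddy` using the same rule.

Compare letters: p→n is +24, r→p is +24, i→g is +24 — a constant shift. Every letter moves 24 places later in the alphabet, wrapping around z→a.
For buddy: b+24=z, u+24=s, d+24=b, d+24=b, y+24=w.

zsbbw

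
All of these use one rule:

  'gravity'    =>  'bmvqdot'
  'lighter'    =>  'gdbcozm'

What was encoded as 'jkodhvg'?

Compare letters: g→b is +21, r→m is +21, a→v is +21 — a constant shift. This is a Caesar cipher with shift 21.
Reversing it on jkodhvg: j−21=o, k−21=p, o−21=t, d−21=i, h−21=m, v−21=a, g−21=l.

optimal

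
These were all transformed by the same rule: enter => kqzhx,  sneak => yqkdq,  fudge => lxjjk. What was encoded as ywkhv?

steep

Shifts by position in enter: pos 0: e→k (+6), pos 1: n→q (+3), pos 2: t→z (+6), pos 3: e→h (+3) — repeating every 2. It's a Vigenère-style cipher with numeric key [6,3]: position i shifts by key[i mod 2].
Undoing it on ywkhv: y−6=s, w−3=t, k−6=e, h−3=e, v−6=p.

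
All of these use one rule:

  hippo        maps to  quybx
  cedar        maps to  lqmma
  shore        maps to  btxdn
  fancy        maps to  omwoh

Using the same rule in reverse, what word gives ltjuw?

chain

Shifts by position in hippo: pos 0: h→q (+9), pos 1: i→u (+12), pos 2: p→y (+9), pos 3: p→b (+12) — repeating every 2. The shifts repeat in a cycle of length 2: positions 0,1,… shift by +9, +12, then the pattern repeats.
Decoding ltjuw: l−9=c, t−12=h, j−9=a, u−12=i, w−9=n.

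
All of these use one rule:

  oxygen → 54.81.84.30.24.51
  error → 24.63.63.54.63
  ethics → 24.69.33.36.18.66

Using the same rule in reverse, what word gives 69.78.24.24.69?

o(#15)→54 and x(#24)→81: differences scale by 3, so n = 3·pos + 9. The formula is n = 3×(alphabet index, a=1) + 9.
Decoding 69.78.24.24.69: 69→(69−9)÷3=20=t, 78→(78−9)÷3=23=w, 24→(24−9)÷3=5=e, 24→(24−9)÷3=5=e, 69→(69−9)÷3=20=t.

tweet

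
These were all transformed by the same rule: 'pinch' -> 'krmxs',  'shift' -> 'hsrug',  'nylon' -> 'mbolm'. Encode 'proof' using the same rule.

killu

Each pair mirrors across the alphabet (p↔k, i↔r, n↔m): positions sum to 25. Letters are reflected about the middle of the alphabet (position → 25−position): Atbash.
Applying it to proof: p↔k, r↔i, o↔l, o↔l, f↔u.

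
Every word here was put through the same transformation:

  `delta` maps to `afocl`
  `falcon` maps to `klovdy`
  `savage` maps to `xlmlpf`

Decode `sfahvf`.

d(3)→a(0) and e(4)→f(5) fit y≡5x+11 (mod 26); the inverse of 5 mod 26 is 21. Each letter's alphabet position (a=0..z=25) is mapped through 5·x+11 mod 26 — an affine cipher.
Undoing it on sfahvf: s(18)→21·(18−11)≡17=r; f(5)→21·(5−11)≡4=e; a(0)→21·(0−11)≡3=d; h(7)→21·(7−11)≡20=u; v(21)→21·(21−11)≡2=c; f(5)→21·(5−11)≡4=e (all mod 26).

reduce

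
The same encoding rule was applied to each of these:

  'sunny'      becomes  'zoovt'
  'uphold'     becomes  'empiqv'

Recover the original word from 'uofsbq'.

The output letters match the input read backwards, each shifted +1: sunny reversed is ynnus. Two steps: reverse the string, then apply a Caesar shift of +1.
Reversing it on uofsbq: shift back: u−1=t, o−1=n, f−1=e, s−1=r, b−1=a, q−1=p → tnerap; then reverse → parent.

parent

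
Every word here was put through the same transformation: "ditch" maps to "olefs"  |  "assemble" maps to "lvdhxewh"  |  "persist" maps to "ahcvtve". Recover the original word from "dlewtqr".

sitting

Shifts by position in ditch: pos 0: d→o (+11), pos 1: i→l (+3), pos 2: t→e (+11), pos 3: c→f (+3) — repeating every 2. A repeating key of period 2 is used — shifts +11, +3 over and over.
Reversing it on dlewtqr: d−11=s, l−3=i, e−11=t, w−3=t, t−11=i, q−3=n, r−11=g.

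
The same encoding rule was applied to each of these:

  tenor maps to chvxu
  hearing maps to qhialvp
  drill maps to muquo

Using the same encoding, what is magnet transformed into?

vdowhb

Shifts by position in tenor: pos 0: t→c (+9), pos 1: e→h (+3), pos 2: n→v (+8), pos 3: o→x (+9), pos 4: r→u (+3) — repeating every 3. It's a Vigenère-style cipher with numeric key [9,3,8]: position i shifts by key[i mod 3].
For magnet: m+9=v, a+3=d, g+8=o, n+9=w, e+3=h, t+8=b.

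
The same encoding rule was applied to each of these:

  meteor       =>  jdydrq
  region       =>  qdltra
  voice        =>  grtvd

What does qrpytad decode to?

m(12)→j(9) and e(4)→d(3) fit y≡17x+13 (mod 26); the inverse of 17 mod 26 is 23. This is an affine cipher: with a=0,…,z=25, each position x becomes (17x+13) mod 26.
Decoding qrpytad: q(16)→23·(16−13)≡17=r; r(17)→23·(17−13)≡14=o; p(15)→23·(15−13)≡20=u; y(24)→23·(24−13)≡19=t; t(19)→23·(19−13)≡8=i; a(0)→23·(0−13)≡13=n; d(3)→23·(3−13)≡4=e (all mod 26).

routine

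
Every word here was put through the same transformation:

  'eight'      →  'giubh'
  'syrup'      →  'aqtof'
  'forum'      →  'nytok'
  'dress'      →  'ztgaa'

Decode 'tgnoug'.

e(4)→g(6) and i(8)→i(8) fit y≡7x+4 (mod 26); the inverse of 7 mod 26 is 15. Each letter's alphabet position (a=0..z=25) is mapped through 7·x+4 mod 26 — an affine cipher.
Reversing it on tgnoug: t(19)→15·(19−4)≡17=r; g(6)→15·(6−4)≡4=e; n(13)→15·(13−4)≡5=f; o(14)→15·(14−4)≡20=u; u(20)→15·(20−4)≡6=g; g(6)→15·(6−4)≡4=e (all mod 26).

refuge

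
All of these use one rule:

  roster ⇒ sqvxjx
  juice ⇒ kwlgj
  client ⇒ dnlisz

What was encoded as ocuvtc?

narrow

In roster: r→s is +1, o→q is +2, s→v is +3, t→x is +4 — the shift increases by 1 each position. The shift increases by 1 at each position, starting from +1: 1, 2, 3, ….
Decoding ocuvtc: o−1=n, c−2=a, u−3=r, v−4=r, t−5=o, c−6=w.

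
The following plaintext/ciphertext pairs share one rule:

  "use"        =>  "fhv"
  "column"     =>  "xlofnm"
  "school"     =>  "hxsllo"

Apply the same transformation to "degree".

Each letter is replaced by its mirror in the alphabet: a↔z, b↔y, c↔x, and so on (the Atbash cipher).
Applying it to degree: d↔w, e↔v, g↔t, r↔i, e↔v, e↔v.

wvtivv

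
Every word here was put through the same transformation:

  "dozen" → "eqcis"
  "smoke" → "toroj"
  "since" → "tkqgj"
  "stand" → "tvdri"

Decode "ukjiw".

Each letter shifts forward by (position + 1), i.e. 1, 2, 3, … — the shift grows by one for each successive letter.
Undoing it on ukjiw: u−1=t, k−2=i, j−3=g, i−4=e, w−5=r.

tiger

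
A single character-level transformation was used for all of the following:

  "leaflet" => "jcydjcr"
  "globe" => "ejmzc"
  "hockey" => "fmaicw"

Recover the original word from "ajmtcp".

clover

It's a constant shift of +24 (ROT24).
Undoing it on ajmtcp: a−24=c, j−24=l, m−24=o, t−24=v, c−24=e, p−24=r.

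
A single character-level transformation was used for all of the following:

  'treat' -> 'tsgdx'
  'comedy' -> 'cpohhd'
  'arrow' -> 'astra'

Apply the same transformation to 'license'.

In treat: t→t is +0, r→s is +1, e→g is +2, a→d is +3 — the shift increases by 1 each position. Letter i (0-indexed) is shifted by i+0, so successive shifts are 0, 1, 2, ….
On license: l+0=l, i+1=j, c+2=e, e+3=h, n+4=r, s+5=x, e+6=k.

ljehrxk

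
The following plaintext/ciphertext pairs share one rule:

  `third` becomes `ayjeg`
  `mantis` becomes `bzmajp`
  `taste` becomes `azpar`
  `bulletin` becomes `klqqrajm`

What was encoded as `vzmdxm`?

t(19)→a(0) and h(7)→y(24) fit y≡11x+25 (mod 26); the inverse of 11 mod 26 is 19. This is an affine cipher: with a=0,…,z=25, each position x becomes (11x+25) mod 26.
Undoing it on vzmdxm: v(21)→19·(21−25)≡2=c; z(25)→19·(25−25)≡0=a; m(12)→19·(12−25)≡13=n; d(3)→19·(3−25)≡24=y; x(23)→19·(23−25)≡14=o; m(12)→19·(12−25)≡13=n (all mod 26).

canyon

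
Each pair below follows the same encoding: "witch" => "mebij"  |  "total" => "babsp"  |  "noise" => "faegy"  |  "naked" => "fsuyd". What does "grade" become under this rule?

olsdy

w(22)→m(12) and i(8)→e(4) fit y≡21x+18 (mod 26); the inverse of 21 mod 26 is 5. This is an affine cipher: with a=0,…,z=25, each position x becomes (21x+18) mod 26.
For grade: g(6)→21·6+18≡14=o; r(17)→21·17+18≡11=l; a(0)→21·0+18≡18=s; d(3)→21·3+18≡3=d; e(4)→21·4+18≡24=y (all mod 26).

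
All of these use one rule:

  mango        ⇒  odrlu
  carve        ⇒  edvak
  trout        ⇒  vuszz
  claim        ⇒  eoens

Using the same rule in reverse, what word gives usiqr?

spell

Letter i (0-indexed) is shifted by i+2, so successive shifts are 2, 3, 4, ….
Decoding usiqr: u−2=s, s−3=p, i−4=e, q−5=l, r−6=l.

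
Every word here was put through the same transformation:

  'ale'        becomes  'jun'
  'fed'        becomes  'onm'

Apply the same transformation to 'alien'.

Compare letters: a→j is +9, l→u is +9, e→n is +9 — a constant shift. This is a Caesar cipher with shift 9.
On alien: a+9=j, l+9=u, i+9=r, e+9=n, n+9=w.

jurnw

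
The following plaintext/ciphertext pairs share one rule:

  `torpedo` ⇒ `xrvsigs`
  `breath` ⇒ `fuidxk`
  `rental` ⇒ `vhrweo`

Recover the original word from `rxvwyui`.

nurture

Shifts by position in torpedo: pos 0: t→x (+4), pos 1: o→r (+3), pos 2: r→v (+4), pos 3: p→s (+3) — repeating every 2. A repeating key of period 2 is used — shifts +4, +3 over and over.
Decoding rxvwyui: r−4=n, x−3=u, v−4=r, w−3=t, y−4=u, u−3=r, i−4=e.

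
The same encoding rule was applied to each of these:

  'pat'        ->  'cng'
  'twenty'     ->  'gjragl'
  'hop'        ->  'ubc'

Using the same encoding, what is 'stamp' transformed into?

fgnzc

Compare letters: p→c is +13, a→n is +13, t→g is +13 — a constant shift. It's a constant shift of +13 (ROT13).
Applying it to stamp: s+13=f, t+13=g, a+13=n, m+13=z, p+13=c.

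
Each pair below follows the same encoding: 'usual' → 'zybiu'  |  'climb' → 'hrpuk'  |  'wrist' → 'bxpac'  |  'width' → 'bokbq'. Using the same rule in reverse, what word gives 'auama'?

In usual: u→z is +5, s→y is +6, u→b is +7, a→i is +8 — the shift increases by 1 each position. Each letter shifts forward by (position + 5), i.e. 5, 6, 7, … — the shift grows by one for each successive letter.
Reversing it on auama: a−5=v, u−6=o, a−7=t, m−8=e, a−9=r.

voter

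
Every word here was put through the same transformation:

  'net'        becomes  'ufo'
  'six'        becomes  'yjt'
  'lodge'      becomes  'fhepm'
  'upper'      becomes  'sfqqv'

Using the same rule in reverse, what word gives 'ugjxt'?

swift

The word is reversed, then every letter is shifted forward by 1.
Decoding ugjxt: shift back: u−1=t, g−1=f, j−1=i, x−1=w, t−1=s → tfiws; then reverse → swift.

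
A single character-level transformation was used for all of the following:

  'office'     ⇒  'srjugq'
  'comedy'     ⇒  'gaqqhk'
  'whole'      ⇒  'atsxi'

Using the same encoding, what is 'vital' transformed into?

zuxmp

The shifts repeat in a cycle of length 2: positions 0,1,… shift by +4, +12, then the pattern repeats.
For vital: v+4=z, i+12=u, t+4=x, a+12=m, l+4=p.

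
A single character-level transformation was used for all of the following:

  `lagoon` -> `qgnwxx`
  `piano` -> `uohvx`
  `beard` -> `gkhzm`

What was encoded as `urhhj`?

plaza

In lagoon: l→q is +5, a→g is +6, g→n is +7, o→w is +8 — the shift increases by 1 each position. The shift increases by 1 at each position, starting from +5: 5, 6, 7, ….
Reversing it on urhhj: u−5=p, r−6=l, h−7=a, h−8=z, j−9=a.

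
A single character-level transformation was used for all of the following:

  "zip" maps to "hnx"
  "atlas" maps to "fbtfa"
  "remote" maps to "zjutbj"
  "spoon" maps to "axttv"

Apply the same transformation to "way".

The shift depends on letter class: consonant z→h is +8, but vowel i→n is +5. Vowels shift forward by 5 and consonants shift forward by 8.
Applying it to way: w(cons)+8=e, a(vowel)+5=f, y(cons)+8=g.

efg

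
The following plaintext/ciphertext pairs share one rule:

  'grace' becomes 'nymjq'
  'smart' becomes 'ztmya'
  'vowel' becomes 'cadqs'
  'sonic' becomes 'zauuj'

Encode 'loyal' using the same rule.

The shift depends on letter class: consonant g→n is +7, but vowel a→m is +12. The rule splits by letter class: vowels +12, consonants +7.
Applying it to loyal: l(cons)+7=s, o(vowel)+12=a, y(cons)+7=f, a(vowel)+12=m, l(cons)+7=s.

safms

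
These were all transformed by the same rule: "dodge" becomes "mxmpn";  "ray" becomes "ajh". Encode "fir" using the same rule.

ora

Compare letters: d→m is +9, o→x is +9, d→m is +9 — a constant shift. Every letter moves 9 places later in the alphabet, wrapping around z→a.
On fir: f+9=o, i+9=r, r+9=a.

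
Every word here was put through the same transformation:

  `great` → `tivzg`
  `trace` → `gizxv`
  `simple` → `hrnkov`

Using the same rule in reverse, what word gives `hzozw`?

salad

Letters are reflected about the middle of the alphabet (position → 25−position): Atbash.
Undoing it on hzozw: h↔s, z↔a, o↔l, z↔a, w↔d.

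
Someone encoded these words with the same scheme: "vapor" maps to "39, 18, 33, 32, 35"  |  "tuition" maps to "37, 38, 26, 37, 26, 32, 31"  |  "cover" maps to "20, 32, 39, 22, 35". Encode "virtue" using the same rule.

39, 26, 35, 37, 38, 22

The number is (letter's place in the alphabet, a=1) + 17.
Applying it to virtue: v=22→39, i=9→26, r=18→35, t=20→37, u=21→38, e=5→22.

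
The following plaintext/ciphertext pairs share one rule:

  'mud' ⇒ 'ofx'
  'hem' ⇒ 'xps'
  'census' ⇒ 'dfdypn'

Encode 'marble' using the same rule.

pwmclx

The output letters match the input read backwards, each shifted +11: mud reversed is dum. Read the word backwards and shift each letter +11.
For marble: reverse → elbram; then shift: e+11=p, l+11=w, b+11=m, r+11=c, a+11=l, m+11=x.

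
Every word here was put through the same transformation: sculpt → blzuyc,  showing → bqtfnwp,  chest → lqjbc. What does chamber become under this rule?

lqfvkja

The shift depends on letter class: consonant s→b is +9, but vowel u→z is +5. Two shifts are in play — +5 for a/e/i/o/u, +9 for every other letter.
Applying it to chamber: c(cons)+9=l, h(cons)+9=q, a(vowel)+5=f, m(cons)+9=v, b(cons)+9=k, e(vowel)+5=j, r(cons)+9=a.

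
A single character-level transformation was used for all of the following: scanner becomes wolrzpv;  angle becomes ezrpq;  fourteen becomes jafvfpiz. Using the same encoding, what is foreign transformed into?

jaciurr

Shifts by position in scanner: pos 0: s→w (+4), pos 1: c→o (+12), pos 2: a→l (+11), pos 3: n→r (+4), pos 4: n→z (+12), pos 5: e→p (+11) — repeating every 3. The shifts repeat in a cycle of length 3: positions 0,1,… shift by +4, +12, +11, then the pattern repeats.
Applying it to foreign: f+4=j, o+12=a, r+11=c, e+4=i, i+12=u, g+11=r, n+4=r.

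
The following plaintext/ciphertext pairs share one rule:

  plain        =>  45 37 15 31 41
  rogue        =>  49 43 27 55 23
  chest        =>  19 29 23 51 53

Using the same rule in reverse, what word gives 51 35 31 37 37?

skill

The formula is n = 2×(alphabet index, a=1) + 13.
Reversing it on 51 35 31 37 37: 51→(51−13)÷2=19=s, 35→(35−13)÷2=11=k, 31→(31−13)÷2=9=i, 37→(37−13)÷2=12=l, 37→(37−13)÷2=12=l.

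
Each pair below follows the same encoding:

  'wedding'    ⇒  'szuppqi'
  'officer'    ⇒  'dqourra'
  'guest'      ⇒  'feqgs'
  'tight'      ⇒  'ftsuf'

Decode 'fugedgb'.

pursuit

The output letters match the input read backwards, each shifted +12: wedding reversed is gniddew. Read the word backwards and shift each letter +12.
Reversing it on fugedgb: shift back: f−12=t, u−12=i, g−12=u, e−12=s, d−12=r, g−12=u, b−12=p → tiusrup; then reverse → pursuit.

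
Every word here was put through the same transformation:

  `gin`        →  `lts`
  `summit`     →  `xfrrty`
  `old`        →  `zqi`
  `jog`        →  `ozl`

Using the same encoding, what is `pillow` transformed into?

utqqzb

The shift depends on letter class: consonant g→l is +5, but vowel i→t is +11. The rule splits by letter class: vowels +11, consonants +5.
For pillow: p(cons)+5=u, i(vowel)+11=t, l(cons)+5=q, l(cons)+5=q, o(vowel)+11=z, w(cons)+5=b.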